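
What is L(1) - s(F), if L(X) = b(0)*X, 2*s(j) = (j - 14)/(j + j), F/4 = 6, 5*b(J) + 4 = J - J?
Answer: -217/240 ≈ -0.90417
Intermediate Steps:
b(J) = -4/5 (b(J) = -4/5 + (J - J)/5 = -4/5 + (1/5)*0 = -4/5 + 0 = -4/5)
F = 24 (F = 4*6 = 24)
s(j) = (-14 + j)/(4*j) (s(j) = ((j - 14)/(j + j))/2 = ((-14 + j)/((2*j)))/2 = ((-14 + j)*(1/(2*j)))/2 = ((-14 + j)/(2*j))/2 = (-14 + j)/(4*j))
L(X) = -4*X/5
L(1) - s(F) = -4/5*1 - (-14 + 24)/(4*24) = -4/5 - 10/(4*24) = -4/5 - 1*5/48 = -4/5 - 5/48 = -217/240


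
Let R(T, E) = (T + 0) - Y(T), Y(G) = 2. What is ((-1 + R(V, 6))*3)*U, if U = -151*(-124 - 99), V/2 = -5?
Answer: -1313247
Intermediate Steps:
V = -10 (V = 2*(-5) = -10)
U = 33673 (U = -151*(-223) = 33673)
R(T, E) = -2 + T (R(T, E) = (T + 0) - 1*2 = T - 2 = -2 + T)
((-1 + R(V, 6))*3)*U = ((-1 + (-2 - 10))*3)*33673 = ((-1 - 12)*3)*33673 = -13*3*33673 = -39*33673 = -1313247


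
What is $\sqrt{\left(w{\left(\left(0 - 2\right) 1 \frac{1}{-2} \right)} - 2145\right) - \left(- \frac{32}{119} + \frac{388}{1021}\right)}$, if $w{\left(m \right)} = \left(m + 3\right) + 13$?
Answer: $\frac{2 i \sqrt{7853797783657}}{121499} \approx 46.131 i$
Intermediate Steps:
$w{\left(m \right)} = 16 + m$ ($w{\left(m \right)} = \left(3 + m\right) + 13 = 16 + m$)
$\sqrt{\left(w{\left(\left(0 - 2\right) 1 \frac{1}{-2} \right)} - 2145\right) - \left(- \frac{32}{119} + \frac{388}{1021}\right)} = \sqrt{\left(\left(16 + \left(0 - 2\right) 1 \frac{1}{-2}\right) - 2145\right) - \left(- \frac{32}{119} + \frac{388}{1021}\right)} = \sqrt{\left(\left(16 - 2 \cdot 1 \left(- \frac{1}{2}\right)\right) - 2145\right) - \frac{13500}{121499}} = \sqrt{\left(\left(16 - -1\right) - 2145\right) + \left(\frac{32}{119} - \frac{388}{1021}\right)} = \sqrt{\left(\left(16 + 1\right) - 2145\right) - \frac{13500}{121499}} = \sqrt{\left(17 - 2145\right) - \frac{13500}{121499}} = \sqrt{-2128 - \frac{13500}{121499}} = \sqrt{- \frac{258563372}{121499}} = \frac{2 i \sqrt{7853797783657}}{121499}$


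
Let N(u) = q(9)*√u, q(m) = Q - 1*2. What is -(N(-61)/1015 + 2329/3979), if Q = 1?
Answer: -2329/3979 + I*√61/1015 ≈ -0.58532 + 0.0076948*I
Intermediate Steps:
q(m) = -1 (q(m) = 1 - 1*2 = 1 - 2 = -1)
N(u) = -√u
-(N(-61)/1015 + 2329/3979) = -(-√(-61)/1015 + 2329/3979) = -(-I*√61*(1/1015) + 2329*(1/3979)) = -(-I*√61*(1/1015) + 2329/3979) = -(-I*√61/1015 + 2329/3979) = -(2329/3979 - I*√61/1015) = -2329/3979 + I*√61/1015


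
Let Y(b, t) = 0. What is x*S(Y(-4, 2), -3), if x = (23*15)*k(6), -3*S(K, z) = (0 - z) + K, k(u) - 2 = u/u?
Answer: -1035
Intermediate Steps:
k(u) = 3 (k(u) = 2 + u/u = 2 + 1 = 3)
S(K, z) = -K/3 + z/3 (S(K, z) = -((0 - z) + K)/3 = -(-z + K)/3 = -(K - z)/3 = -K/3 + z/3)
x = 1035 (x = (23*15)*3 = 345*3 = 1035)
x*S(Y(-4, 2), -3) = 1035*(-⅓*0 + (⅓)*(-3)) = 1035*(0 - 1) = 1035*(-1) = -1035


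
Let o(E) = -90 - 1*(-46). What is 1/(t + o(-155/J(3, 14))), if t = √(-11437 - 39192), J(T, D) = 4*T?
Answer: -44/52565 - I*√50629/52565 ≈ -0.00083706 - 0.0042806*I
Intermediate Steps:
o(E) = -44 (o(E) = -90 + 46 = -44)
t = I*√50629 (t = √(-50629) = I*√50629 ≈ 225.01*I)
1/(t + o(-155/J(3, 14))) = 1/(I*√50629 - 44) = 1/(-44 + I*√50629)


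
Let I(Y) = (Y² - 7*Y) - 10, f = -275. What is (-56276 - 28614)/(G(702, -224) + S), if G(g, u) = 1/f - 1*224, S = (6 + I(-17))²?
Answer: -23344750/44822799 ≈ -0.52082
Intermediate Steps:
I(Y) = -10 + Y² - 7*Y
S = 163216 (S = (6 + (-10 + (-17)² - 7*(-17)))² = (6 + (-10 + 289 + 119))² = (6 + 398)² = 404² = 163216)
G(g, u) = -61601/275 (G(g, u) = 1/(-275) - 1*224 = -1/275 - 224 = -61601/275)
(-56276 - 28614)/(G(702, -224) + S) = (-56276 - 28614)/(-61601/275 + 163216) = -84890/44822799/275 = -84890*275/44822799 = -23344750/44822799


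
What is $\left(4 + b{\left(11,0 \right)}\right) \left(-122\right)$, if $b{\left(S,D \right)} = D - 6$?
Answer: $244$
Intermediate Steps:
$b{\left(S,D \right)} = -6 + D$
$\left(4 + b{\left(11,0 \right)}\right) \left(-122\right) = \left(4 + \left(-6 + 0\right)\right) \left(-122\right) = \left(4 - 6\right) \left(-122\right) = \left(-2\right) \left(-122\right) = 244$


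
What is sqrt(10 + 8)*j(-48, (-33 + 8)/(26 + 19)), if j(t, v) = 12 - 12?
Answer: 0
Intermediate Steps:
j(t, v) = 0
sqrt(10 + 8)*j(-48, (-33 + 8)/(26 + 19)) = sqrt(10 + 8)*0 = sqrt(18)*0 = (3*sqrt(2))*0 = 0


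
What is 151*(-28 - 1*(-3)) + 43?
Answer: -3732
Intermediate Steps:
151*(-28 - 1*(-3)) + 43 = 151*(-28 + 3) + 43 = 151*(-25) + 43 = -3775 + 43 = -3732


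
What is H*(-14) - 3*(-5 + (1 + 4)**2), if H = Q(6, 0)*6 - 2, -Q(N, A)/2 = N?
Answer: 976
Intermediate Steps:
Q(N, A) = -2*N
H = -74 (H = -2*6*6 - 2 = -12*6 - 2 = -72 - 2 = -74)
H*(-14) - 3*(-5 + (1 + 4)**2) = -74*(-14) - 3*(-5 + (1 + 4)**2) = 1036 - 3*(-5 + 5**2) = 1036 - 3*(-5 + 25) = 1036 - 3*20 = 1036 - 60 = 976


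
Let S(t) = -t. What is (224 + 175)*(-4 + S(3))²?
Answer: 19551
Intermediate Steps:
(224 + 175)*(-4 + S(3))² = (224 + 175)*(-4 - 1*3)² = 399*(-4 - 3)² = 399*(-7)² = 399*49 = 19551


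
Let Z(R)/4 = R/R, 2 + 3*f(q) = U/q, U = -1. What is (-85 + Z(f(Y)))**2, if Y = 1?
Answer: 6561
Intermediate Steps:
f(q) = -2/3 - 1/(3*q) (f(q) = -2/3 + (-1/q)/3 = -2/3 - 1/(3*q))
Z(R) = 4 (Z(R) = 4*(R/R) = 4*1 = 4)
(-85 + Z(f(Y)))**2 = (-85 + 4)**2 = (-81)**2 = 6561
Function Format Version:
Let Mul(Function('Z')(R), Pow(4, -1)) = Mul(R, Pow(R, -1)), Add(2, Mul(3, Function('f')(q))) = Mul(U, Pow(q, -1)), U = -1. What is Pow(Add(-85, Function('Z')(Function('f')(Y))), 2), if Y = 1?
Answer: 6561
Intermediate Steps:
Function('f')(q) = Add(Rational(-2, 3), Mul(Rational(-1, 3), Pow(q, -1))) (Function('f')(q) = Add(Rational(-2, 3), Mul(Rational(1, 3), Mul(-1, Pow(q, -1)))) = Add(Rational(-2, 3), Mul(Rational(-1, 3), Pow(q, -1))))
Function('Z')(R) = 4 (Function('Z')(R) = Mul(4, Mul(R, Pow(R, -1))) = Mul(4, 1) = 4)
Pow(Add(-85, Function('Z')(Function('f')(Y))), 2) = Pow(Add(-85, 4), 2) = Pow(-81, 2) = 6561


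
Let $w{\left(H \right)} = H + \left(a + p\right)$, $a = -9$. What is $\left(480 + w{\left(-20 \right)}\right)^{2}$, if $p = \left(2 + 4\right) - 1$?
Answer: $207936$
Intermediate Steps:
$p = 5$ ($p = 6 - 1 = 5$)
$w{\left(H \right)} = -4 + H$ ($w{\left(H \right)} = H + \left(-9 + 5\right) = H - 4 = -4 + H$)
$\left(480 + w{\left(-20 \right)}\right)^{2} = \left(480 - 24\right)^{2} = 456^{2} = 207936$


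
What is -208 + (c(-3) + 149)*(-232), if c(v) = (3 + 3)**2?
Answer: -43128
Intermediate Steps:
c(v) = 36 (c(v) = 6**2 = 36)
-208 + (c(-3) + 149)*(-232) = -208 + (36 + 149)*(-232) = -208 + 185*(-232) = -208 - 42920 = -43128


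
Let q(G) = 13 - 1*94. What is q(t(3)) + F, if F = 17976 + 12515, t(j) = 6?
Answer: 30410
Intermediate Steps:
q(G) = -81 (q(G) = 13 - 94 = -81)
F = 30491
q(t(3)) + F = -81 + 30491 = 30410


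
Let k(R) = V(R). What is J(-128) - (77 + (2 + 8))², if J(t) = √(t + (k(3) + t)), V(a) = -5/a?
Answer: -7569 + I*√2319/3 ≈ -7569.0 + 16.052*I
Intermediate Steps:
k(R) = -5/R
J(t) = √(-5/3 + 2*t) (J(t) = √(t + (-5/3 + t)) = √(-5/3 + 2*t))
J(-128) - (77 + (2 + 8))² = √(-15 + 18*(-128))/3 - (77 + (2 + 8))² = √(-15 - 2304)/3 - (77 + 10)² = √(-2319)/3 - 1*87² = (I*√2319)/3 - 1*7569 = I*√2319/3 - 7569 = -7569 + I*√2319/3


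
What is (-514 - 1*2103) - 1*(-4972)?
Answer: 2355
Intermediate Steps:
(-514 - 1*2103) - 1*(-4972) = (-514 - 2103) + 4972 = -2617 + 4972 = 2355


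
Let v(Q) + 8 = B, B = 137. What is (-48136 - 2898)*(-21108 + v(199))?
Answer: 1070642286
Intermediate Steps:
v(Q) = 129 (v(Q) = -8 + 137 = 129)
(-48136 - 2898)*(-21108 + v(199)) = (-48136 - 2898)*(-21108 + 129) = -51034*(-20979) = 1070642286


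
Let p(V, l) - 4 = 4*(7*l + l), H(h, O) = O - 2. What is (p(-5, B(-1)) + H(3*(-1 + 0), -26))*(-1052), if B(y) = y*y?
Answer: -8416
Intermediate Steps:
B(y) = y**2
H(h, O) = -2 + O
p(V, l) = 4 + 32*l (p(V, l) = 4 + 4*(7*l + l) = 4 + 4*(8*l) = 4 + 32*l)
(p(-5, B(-1)) + H(3*(-1 + 0), -26))*(-1052) = ((4 + 32*(-1)**2) + (-2 - 26))*(-1052) = ((4 + 32*1) - 28)*(-1052) = ((4 + 32) - 28)*(-1052) = (36 - 28)*(-1052) = 8*(-1052) = -8416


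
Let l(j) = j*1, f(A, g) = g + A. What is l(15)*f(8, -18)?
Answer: -150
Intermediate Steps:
f(A, g) = A + g
l(j) = j
l(15)*f(8, -18) = 15*(8 - 18) = 15*(-10) = -150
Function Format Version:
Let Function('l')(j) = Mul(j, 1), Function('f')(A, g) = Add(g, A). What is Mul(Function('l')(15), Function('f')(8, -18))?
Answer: -150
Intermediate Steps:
Function('f')(A, g) = Add(A, g)
Function('l')(j) = j
Mul(Function('l')(15), Function('f')(8, -18)) = Mul(15, Add(8, -18)) = Mul(15, -10) = -150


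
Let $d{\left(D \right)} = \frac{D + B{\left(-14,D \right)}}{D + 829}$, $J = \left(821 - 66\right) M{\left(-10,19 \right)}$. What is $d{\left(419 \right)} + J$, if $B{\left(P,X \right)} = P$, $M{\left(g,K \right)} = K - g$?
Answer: $\frac{9108455}{416} \approx 21895.0$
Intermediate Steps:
$J = 21895$ ($J = \left(821 - 66\right) \left(19 - -10\right) = 755 \left(19 + 10\right) = 755 \cdot 29 = 21895$)
$d{\left(D \right)} = \frac{-14 + D}{829 + D}$ ($d{\left(D \right)} = \frac{D - 14}{D + 829} = \frac{-14 + D}{829 + D}$)
$d{\left(419 \right)} + J = \frac{-14 + 419}{829 + 419} + 21895 = \frac{1}{1248} \cdot 405 + 21895 = \frac{135}{416} + 21895 = \frac{9108455}{416}$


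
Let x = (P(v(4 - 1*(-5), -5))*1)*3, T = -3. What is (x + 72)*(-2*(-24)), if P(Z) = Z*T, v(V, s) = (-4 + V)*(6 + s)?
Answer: 1296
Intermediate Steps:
P(Z) = -3*Z (P(Z) = Z*(-3) = -3*Z)
x = -45 (x = (-3*(-24 - 4*(-5) + 6*(4 - 1*(-5)) + (4 - 1*(-5))*(-5))*1)*3 = (-3*(-24 + 20 + 6*(4 + 5) + (4 + 5)*(-5))*1)*3 = (-3*(-24 + 20 + 6*9 + 9*(-5))*1)*3 = (-3*(-24 + 20 + 54 - 45)*1)*3 = (-3*5*1)*3 = -15*1*3 = -15*3 = -45)
(x + 72)*(-2*(-24)) = (-45 + 72)*(-2*(-24)) = 27*48 = 1296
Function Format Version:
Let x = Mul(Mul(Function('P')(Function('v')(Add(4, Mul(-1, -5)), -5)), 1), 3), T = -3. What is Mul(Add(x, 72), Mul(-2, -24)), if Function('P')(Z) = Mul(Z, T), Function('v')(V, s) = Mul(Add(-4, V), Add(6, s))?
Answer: 1296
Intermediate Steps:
Function('P')(Z) = Mul(-3, Z) (Function('P')(Z) = Mul(Z, -3) = Mul(-3, Z))
x = -45 (x = Mul(Mul(Mul(-3, Add(-24, Mul(-4, -5), Mul(6, Add(4, Mul(-1, -5))), Mul(Add(4, Mul(-1, -5)), -5))), 1), 3) = Mul(Mul(Mul(-3, Add(-24, 20, Mul(6, Add(4, 5)), Mul(Add(4, 5), -5))), 1), 3) = Mul(Mul(Mul(-3, Add(-24, 20, Mul(6, 9), Mul(9, -5))), 1), 3) = Mul(Mul(Mul(-3, Add(-24, 20, 54, -45)), 1), 3) = Mul(Mul(Mul(-3, 5), 1), 3) = Mul(Mul(-15, 1), 3) = Mul(-15, 3) = -45)
Mul(Add(x, 72), Mul(-2, -24)) = Mul(Add(-45, 72), Mul(-2, -24)) = Mul(27, 48) = 1296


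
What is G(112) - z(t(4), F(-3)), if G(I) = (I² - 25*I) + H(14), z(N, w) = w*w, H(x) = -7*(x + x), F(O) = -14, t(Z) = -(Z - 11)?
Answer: 9352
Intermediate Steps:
t(Z) = 11 - Z (t(Z) = -(-11 + Z) = 11 - Z)
H(x) = -14*x
z(N, w) = w²
G(I) = -196 + I² - 25*I (G(I) = (I² - 25*I) - 14*14 = (I² - 25*I) - 196 = -196 + I² - 25*I)
G(112) - z(t(4), F(-3)) = (-196 + 112² - 25*112) - 1*(-14)² = (-196 + 12544 - 2800) - 1*196 = 9548 - 196 = 9352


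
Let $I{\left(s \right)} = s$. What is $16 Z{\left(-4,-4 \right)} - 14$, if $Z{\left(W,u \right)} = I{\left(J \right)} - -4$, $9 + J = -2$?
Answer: $-126$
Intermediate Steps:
$J = -11$ ($J = -9 - 2 = -11$)
$Z{\left(W,u \right)} = -7$ ($Z{\left(W,u \right)} = -11 - -4 = -11 + 4 = -7$)
$16 Z{\left(-4,-4 \right)} - 14 = 16 \left(-7\right) - 14 = -112 - 14 = -126$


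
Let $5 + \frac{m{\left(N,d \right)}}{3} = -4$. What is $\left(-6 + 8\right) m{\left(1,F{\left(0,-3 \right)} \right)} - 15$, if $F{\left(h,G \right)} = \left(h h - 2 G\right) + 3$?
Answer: $-69$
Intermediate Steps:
$F{\left(h,G \right)} = 3 + h^{2} - 2 G$ ($F{\left(h,G \right)} = \left(h^{2} - 2 G\right) + 3 = 3 + h^{2} - 2 G$)
$m{\left(N,d \right)} = -27$ ($m{\left(N,d \right)} = -15 + 3 \left(-4\right) = -15 - 12 = -27$)
$\left(-6 + 8\right) m{\left(1,F{\left(0,-3 \right)} \right)} - 15 = \left(-6 + 8\right) \left(-27\right) - 15 = 2 \left(-27\right) - 15 = -54 - 15 = -69$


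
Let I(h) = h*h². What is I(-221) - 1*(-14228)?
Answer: -10779633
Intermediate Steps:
I(h) = h³
I(-221) - 1*(-14228) = (-221)³ - 1*(-14228) = -10793861 + 14228 = -10779633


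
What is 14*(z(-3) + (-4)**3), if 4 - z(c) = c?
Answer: -798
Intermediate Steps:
z(c) = 4 - c
14*(z(-3) + (-4)**3) = 14*((4 - 1*(-3)) + (-4)**3) = 14*((4 + 3) - 64) = 14*(7 - 64) = 14*(-57) = -798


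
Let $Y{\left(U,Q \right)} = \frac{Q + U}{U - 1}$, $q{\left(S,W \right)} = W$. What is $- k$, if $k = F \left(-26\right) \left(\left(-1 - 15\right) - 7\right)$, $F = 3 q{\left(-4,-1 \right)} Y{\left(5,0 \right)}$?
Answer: $\frac{4485}{2} \approx 2242.5$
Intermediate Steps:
$Y{\left(U,Q \right)} = \frac{Q + U}{-1 + U}$
$F = - \frac{15}{4}$ ($F = 3 \left(-1\right) \frac{0 + 5}{-1 + 5} = - 3 \cdot \frac{1}{4} \cdot 5 = \left(-3\right) \frac{5}{4} = - \frac{15}{4} \approx -3.75$)
$k = - \frac{4485}{2}$ ($k = \left(- \frac{15}{4}\right) \left(-26\right) \left(\left(-1 - 15\right) - 7\right) = \frac{195 \left(-16 - 7\right)}{2} = \frac{195}{2} \left(-23\right) = - \frac{4485}{2} \approx -2242.5$)
$- k = \left(-1\right) \left(- \frac{4485}{2}\right) = \frac{4485}{2}$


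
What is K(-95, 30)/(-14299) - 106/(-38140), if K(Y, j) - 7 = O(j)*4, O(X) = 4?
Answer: 319237/272681930 ≈ 0.0011707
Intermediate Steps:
K(Y, j) = 23 (K(Y, j) = 7 + 4*4 = 7 + 16 = 23)
K(-95, 30)/(-14299) - 106/(-38140) = 23/(-14299) - 106/(-38140) = 23*(-1/14299) - 106*(-1/38140) = -23/14299 + 53/19070 = 319237/272681930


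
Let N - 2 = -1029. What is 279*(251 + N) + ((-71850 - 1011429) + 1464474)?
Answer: 164691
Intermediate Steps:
N = -1027 (N = 2 - 1029 = -1027)
279*(251 + N) + ((-71850 - 1011429) + 1464474) = 279*(251 - 1027) + ((-71850 - 1011429) + 1464474) = 279*(-776) + (-1083279 + 1464474) = -216504 + 381195 = 164691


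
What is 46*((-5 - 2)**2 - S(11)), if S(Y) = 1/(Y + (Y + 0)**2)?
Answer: 148741/66 ≈ 2253.7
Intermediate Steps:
S(Y) = 1/(Y + Y**2)
46*((-5 - 2)**2 - S(11)) = 46*((-5 - 2)**2 - 1/(11*(1 + 11))) = 46*((-7)**2 - 1/(11*12)) = 46*(49 - 1/(11*12)) = 46*(49 - 1*1/132) = 46*(49 - 1/132) = 46*(6467/132) = 148741/66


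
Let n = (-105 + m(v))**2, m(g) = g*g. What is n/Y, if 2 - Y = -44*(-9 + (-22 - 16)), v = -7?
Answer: -1568/1033 ≈ -1.5179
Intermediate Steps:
m(g) = g**2
Y = -2066 (Y = 2 - (-44)*(-9 + (-22 - 16)) = 2 - (-44)*(-9 - 38) = 2 - (-44)*(-47) = 2 - 1*2068 = 2 - 2068 = -2066)
n = 3136 (n = (-105 + (-7)**2)**2 = (-105 + 49)**2 = (-56)**2 = 3136)
n/Y = 3136/(-2066) = 3136*(-1/2066) = -1568/1033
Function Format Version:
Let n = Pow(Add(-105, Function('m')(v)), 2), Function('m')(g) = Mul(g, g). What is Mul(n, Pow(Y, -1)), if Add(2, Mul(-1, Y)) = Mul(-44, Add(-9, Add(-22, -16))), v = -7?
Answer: Rational(-1568, 1033) ≈ -1.5179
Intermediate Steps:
Function('m')(g) = Pow(g, 2)
Y = -2066 (Y = Add(2, Mul(-1, Mul(-44, Add(-9, Add(-22, -16))))) = Add(2, Mul(-1, Mul(-44, Add(-9, -38)))) = Add(2, Mul(-1, Mul(-44, -47))) = Add(2, Mul(-1, 2068)) = Add(2, -2068) = -2066)
n = 3136 (n = Pow(Add(-105, Pow(-7, 2)), 2) = Pow(Add(-105, 49), 2) = Pow(-56, 2) = 3136)
Mul(n, Pow(Y, -1)) = Mul(3136, Pow(-2066, -1)) = Mul(3136, Rational(-1, 2066)) = Rational(-1568, 1033)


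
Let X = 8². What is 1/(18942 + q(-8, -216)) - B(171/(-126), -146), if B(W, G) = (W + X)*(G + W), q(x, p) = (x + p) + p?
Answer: 16737381099/1813196 ≈ 9230.9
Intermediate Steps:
X = 64
q(x, p) = x + 2*p (q(x, p) = (p + x) + p = x + 2*p)
B(W, G) = (64 + W)*(G + W) (B(W, G) = (W + 64)*(G + W) = (64 + W)*(G + W))
1/(18942 + q(-8, -216)) - B(171/(-126), -146) = 1/(18942 + (-8 + 2*(-216))) - ((171/(-126))² + 64*(-146) + 64*(171/(-126)) - 24966/(-126)) = 1/(18942 + (-8 - 432)) - ((171*(-1/126))² - 9344 + 64*(171*(-1/126)) - 24966*(-1)/126) = 1/(18942 - 440) - ((-19/14)² - 9344 + 64*(-19/14) - 146*(-19/14)) = 1/18502 - (361/196 - 9344 - 608/7 + 1387/7) = 1/18502 - 1*(-1809251/196) = 1/18502 + 1809251/196 = 16737381099/1813196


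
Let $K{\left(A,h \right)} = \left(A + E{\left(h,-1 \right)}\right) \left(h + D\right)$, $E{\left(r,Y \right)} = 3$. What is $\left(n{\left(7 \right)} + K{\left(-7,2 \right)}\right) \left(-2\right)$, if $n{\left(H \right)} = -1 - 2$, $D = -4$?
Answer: $-10$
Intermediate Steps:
$K{\left(A,h \right)} = \left(-4 + h\right) \left(3 + A\right)$ ($K{\left(A,h \right)} = \left(A + 3\right) \left(h - 4\right) = \left(3 + A\right) \left(-4 + h\right) = \left(-4 + h\right) \left(3 + A\right)$)
$n{\left(H \right)} = -3$
$\left(n{\left(7 \right)} + K{\left(-7,2 \right)}\right) \left(-2\right) = \left(-3 - -8\right) \left(-2\right) = \left(-3 + \left(-12 + 28 + 6 - 14\right)\right) \left(-2\right) = \left(-3 + 8\right) \left(-2\right) = 5 \left(-2\right) = -10$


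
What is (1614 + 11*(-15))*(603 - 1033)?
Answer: -623070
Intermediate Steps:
(1614 + 11*(-15))*(603 - 1033) = (1614 - 165)*(-430) = 1449*(-430) = -623070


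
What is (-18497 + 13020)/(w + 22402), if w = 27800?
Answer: -5477/50202 ≈ -0.10910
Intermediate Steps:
(-18497 + 13020)/(w + 22402) = (-18497 + 13020)/(27800 + 22402) = -5477/50202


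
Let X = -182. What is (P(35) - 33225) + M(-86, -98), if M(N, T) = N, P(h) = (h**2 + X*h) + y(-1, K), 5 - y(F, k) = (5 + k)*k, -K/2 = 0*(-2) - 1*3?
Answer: -38517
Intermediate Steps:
K = 6 (K = -2*(0*(-2) - 1*3) = -2*(0 - 3) = -2*(-3) = 6)
y(F, k) = 5 - k*(5 + k) (y(F, k) = 5 - (5 + k)*k = 5 - k*(5 + k))
P(h) = -61 + h**2 - 182*h (P(h) = (h**2 - 182*h) + (5 - 1*6**2 - 5*6) = (h**2 - 182*h) + (5 - 1*36 - 30) = (h**2 - 182*h) + (5 - 36 - 30) = (h**2 - 182*h) - 61 = -61 + h**2 - 182*h)
(P(35) - 33225) + M(-86, -98) = ((-61 + 35**2 - 182*35) - 33225) - 86 = ((-61 + 1225 - 6370) - 33225) - 86 = (-5206 - 33225) - 86 = -38431 - 86 = -38517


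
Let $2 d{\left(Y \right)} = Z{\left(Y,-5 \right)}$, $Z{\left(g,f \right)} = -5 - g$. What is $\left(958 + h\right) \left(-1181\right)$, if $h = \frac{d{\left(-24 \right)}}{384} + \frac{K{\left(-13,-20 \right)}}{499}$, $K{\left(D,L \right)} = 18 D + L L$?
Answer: $- \frac{433749678725}{383232} \approx -1.1318 \cdot 10^{6}$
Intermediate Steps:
$K{\left(D,L \right)} = L^{2} + 18 D$ ($K{\left(D,L \right)} = 18 D + L^{2} = L^{2} + 18 D$)
$d{\left(Y \right)} = - \frac{5}{2} - \frac{Y}{2}$ ($d{\left(Y \right)} = \frac{-5 - Y}{2} = - \frac{5}{2} - \frac{Y}{2}$)
$h = \frac{136969}{383232}$ ($h = \frac{- \frac{5}{2} - -12}{384} + \frac{\left(-20\right)^{2} + 18 \left(-13\right)}{499} = \left(- \frac{5}{2} + 12\right) \frac{1}{384} + \left(400 - 234\right) \frac{1}{499} = \frac{19}{2} \cdot \frac{1}{384} + 166 \cdot \frac{1}{499} = \frac{19}{768} + \frac{166}{499} = \frac{136969}{383232} \approx 0.3574$)
$\left(958 + h\right) \left(-1181\right) = \left(958 + \frac{136969}{383232}\right) \left(-1181\right) = \frac{367273225}{383232} \left(-1181\right) = - \frac{433749678725}{383232}$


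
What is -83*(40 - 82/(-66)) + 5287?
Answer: 61508/33 ≈ 1863.9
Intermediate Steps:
-83*(40 - 82/(-66)) + 5287 = -83*(40 - 82*(-1/66)) + 5287 = -83*(40 + 41/33) + 5287 = -83*1361/33 + 5287 = -112963/33 + 5287 = 61508/33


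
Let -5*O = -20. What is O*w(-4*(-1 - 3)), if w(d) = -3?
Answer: -12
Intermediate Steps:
O = 4 (O = -⅕*(-20) = 4)
O*w(-4*(-1 - 3)) = 4*(-3) = -12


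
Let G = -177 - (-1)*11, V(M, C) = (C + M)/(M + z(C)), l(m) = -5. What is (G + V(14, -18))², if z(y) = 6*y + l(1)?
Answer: 269944900/9801 ≈ 27543.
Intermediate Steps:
z(y) = -5 + 6*y (z(y) = 6*y - 5 = -5 + 6*y)
V(M, C) = (C + M)/(-5 + M + 6*C) (V(M, C) = (C + M)/(M + (-5 + 6*C)) = (C + M)/(-5 + M + 6*C))
G = -166 (G = -177 - 1*(-11) = -177 + 11 = -166)
(G + V(14, -18))² = (-166 + (-18 + 14)/(-5 + 14 + 6*(-18)))² = (-166 - 4/(-5 + 14 - 108))² = (-166 - 4/(-99))² = (-166 - 1/99*(-4))² = (-166 + 4/99)² = (-16430/99)² = 269944900/9801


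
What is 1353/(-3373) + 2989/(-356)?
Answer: -10563565/1200788 ≈ -8.7972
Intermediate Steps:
1353/(-3373) + 2989/(-356) = 1353*(-1/3373) + 2989*(-1/356) = -1353/3373 - 2989/356 = -10563565/1200788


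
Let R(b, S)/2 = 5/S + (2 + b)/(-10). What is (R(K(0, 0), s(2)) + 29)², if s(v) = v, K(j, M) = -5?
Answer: 29929/25 ≈ 1197.2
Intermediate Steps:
R(b, S) = -⅖ + 10/S - b/5 (R(b, S) = 2*(5/S + (2 + b)/(-10)) = 2*(5/S + (2 + b)*(-⅒)) = 2*(5/S + (-⅕ - b/10)) = 2*(-⅕ + 5/S - b/10) = -⅖ + 10/S - b/5)
(R(K(0, 0), s(2)) + 29)² = ((⅕)*(50 - 1*2*(2 - 5))/2 + 29)² = ((⅕)*(½)*(50 - 1*2*(-3)) + 29)² = ((⅕)*(½)*(50 + 6) + 29)² = ((⅕)*(½)*56 + 29)² = (28/5 + 29)² = (173/5)² = 29929/25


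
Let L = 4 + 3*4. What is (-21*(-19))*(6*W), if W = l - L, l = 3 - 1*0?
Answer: -31122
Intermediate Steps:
L = 16 (L = 4 + 12 = 16)
l = 3 (l = 3 + 0 = 3)
W = -13 (W = 3 - 1*16 = 3 - 16 = -13)
(-21*(-19))*(6*W) = (-21*(-19))*(6*(-13)) = 399*(-78) = -31122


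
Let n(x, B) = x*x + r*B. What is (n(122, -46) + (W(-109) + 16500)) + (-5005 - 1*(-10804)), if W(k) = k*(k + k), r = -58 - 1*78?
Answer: 67201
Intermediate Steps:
r = -136 (r = -58 - 78 = -136)
W(k) = 2*k² (W(k) = k*(2*k) = 2*k²)
n(x, B) = x² - 136*B (n(x, B) = x*x - 136*B = x² - 136*B)
(n(122, -46) + (W(-109) + 16500)) + (-5005 - 1*(-10804)) = ((122² - 136*(-46)) + (2*(-109)² + 16500)) + (-5005 - 1*(-10804)) = ((14884 + 6256) + (2*11881 + 16500)) + (-5005 + 10804) = (21140 + (23762 + 16500)) + 5799 = (21140 + 40262) + 5799 = 61402 + 5799 = 67201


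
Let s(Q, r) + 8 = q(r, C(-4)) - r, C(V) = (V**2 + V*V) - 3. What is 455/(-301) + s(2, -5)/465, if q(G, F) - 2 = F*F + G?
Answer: 1136/3999 ≈ 0.28407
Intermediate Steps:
C(V) = -3 + 2*V**2 (C(V) = (V**2 + V**2) - 3 = 2*V**2 - 3 = -3 + 2*V**2)
q(G, F) = 2 + G + F**2 (q(G, F) = 2 + (F*F + G) = 2 + (F**2 + G) = 2 + (G + F**2) = 2 + G + F**2)
s(Q, r) = 835 (s(Q, r) = -8 + ((2 + r + (-3 + 2*(-4)**2)**2) - r) = -8 + ((2 + r + (-3 + 2*16)**2) - r) = -8 + ((2 + r + (-3 + 32)**2) - r) = -8 + ((2 + r + 29**2) - r) = -8 + ((2 + r + 841) - r) = -8 + ((843 + r) - r) = -8 + 843 = 835)
455/(-301) + s(2, -5)/465 = 455/(-301) + 835/465 = 455*(-1/301) + 835*(1/465) = -65/43 + 167/93 = 1136/3999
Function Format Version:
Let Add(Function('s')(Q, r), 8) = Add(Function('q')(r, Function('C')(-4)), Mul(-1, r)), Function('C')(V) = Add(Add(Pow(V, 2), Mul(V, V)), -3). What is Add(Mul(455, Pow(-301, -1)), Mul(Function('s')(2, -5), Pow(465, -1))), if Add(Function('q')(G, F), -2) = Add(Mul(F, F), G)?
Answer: Rational(1136, 3999) ≈ 0.28407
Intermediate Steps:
Function('C')(V) = Add(-3, Mul(2, Pow(V, 2))) (Function('C')(V) = Add(Add(Pow(V, 2), Pow(V, 2)), -3) = Add(Mul(2, Pow(V, 2)), -3) = Add(-3, Mul(2, Pow(V, 2))))
Function('q')(G, F) = Add(2, G, Pow(F, 2)) (Function('q')(G, F) = Add(2, Add(Mul(F, F), G)) = Add(2, Add(Pow(F, 2), G)) = Add(2, Add(G, Pow(F, 2))) = Add(2, G, Pow(F, 2)))
Function('s')(Q, r) = 835 (Function('s')(Q, r) = Add(-8, Add(Add(2, r, Pow(Add(-3, Mul(2, Pow(-4, 2))), 2)), Mul(-1, r))) = Add(-8, Add(Add(2, r, Pow(Add(-3, Mul(2, 16)), 2)), Mul(-1, r))) = Add(-8, Add(Add(2, r, Pow(Add(-3, 32), 2)), Mul(-1, r))) = Add(-8, Add(Add(2, r, Pow(29, 2)), Mul(-1, r))) = Add(-8, Add(Add(2, r, 841), Mul(-1, r))) = Add(-8, Add(Add(843, r), Mul(-1, r))) = Add(-8, 843) = 835)
Add(Mul(455, Pow(-301, -1)), Mul(Function('s')(2, -5), Pow(465, -1))) = Add(Mul(455, Pow(-301, -1)), Mul(835, Pow(465, -1))) = Add(Mul(455, Rational(-1, 301)), Mul(835, Rational(1, 465))) = Add(Rational(-65, 43), Rational(167, 93)) = Rational(1136, 3999)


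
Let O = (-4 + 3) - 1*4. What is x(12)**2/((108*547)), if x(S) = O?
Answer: 25/59076 ≈ 0.00042318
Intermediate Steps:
O = -5 (O = -1 - 4 = -5)
x(S) = -5
x(12)**2/((108*547)) = (-5)**2/((108*547)) = 25/59076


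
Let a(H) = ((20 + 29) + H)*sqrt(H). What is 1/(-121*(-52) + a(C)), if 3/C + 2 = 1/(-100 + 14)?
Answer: 16289097682/102499716818113 - 1421887*I*sqrt(44634)/204999433636226 ≈ 0.00015892 - 1.4654e-6*I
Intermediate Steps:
C = -258/173 (C = 3/(-2 + 1/(-100 + 14)) = 3/(-2 + 1/(-86)) = 3/(-2 - 1/86) = 3/(-173/86) = 3*(-86/173) = -258/173 ≈ -1.4913)
a(H) = sqrt(H)*(49 + H) (a(H) = (49 + H)*sqrt(H) = sqrt(H)*(49 + H))
1/(-121*(-52) + a(C)) = 1/(-121*(-52) + sqrt(-258/173)*(49 - 258/173)) = 1/(6292 + (I*sqrt(44634)/173)*(8219/173)) = 1/(6292 + 8219*I*sqrt(44634)/29929)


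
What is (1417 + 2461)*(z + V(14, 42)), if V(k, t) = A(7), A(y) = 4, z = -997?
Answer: -3850854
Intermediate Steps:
V(k, t) = 4
(1417 + 2461)*(z + V(14, 42)) = (1417 + 2461)*(-997 + 4) = 3878*(-993) = -3850854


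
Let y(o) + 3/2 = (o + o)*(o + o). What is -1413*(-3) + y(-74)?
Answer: 52283/2 ≈ 26142.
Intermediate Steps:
y(o) = -3/2 + 4*o² (y(o) = -3/2 + (o + o)*(o + o) = -3/2 + (2*o)*(2*o) = -3/2 + 4*o²)
-1413*(-3) + y(-74) = -1413*(-3) + (-3/2 + 4*(-74)²) = 4239 + (-3/2 + 4*5476) = 4239 + (-3/2 + 21904) = 4239 + 43805/2 = 52283/2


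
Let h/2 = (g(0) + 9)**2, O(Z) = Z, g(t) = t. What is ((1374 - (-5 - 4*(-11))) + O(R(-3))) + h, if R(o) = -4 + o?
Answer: 1490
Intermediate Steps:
h = 162 (h = 2*(0 + 9)**2 = 2*9**2 = 2*81 = 162)
((1374 - (-5 - 4*(-11))) + O(R(-3))) + h = ((1374 - (-5 - 4*(-11))) + (-4 - 3)) + 162 = ((1374 - (-5 + 44)) - 7) + 162 = ((1374 - 1*39) - 7) + 162 = ((1374 - 39) - 7) + 162 = (1335 - 7) + 162 = 1328 + 162 = 1490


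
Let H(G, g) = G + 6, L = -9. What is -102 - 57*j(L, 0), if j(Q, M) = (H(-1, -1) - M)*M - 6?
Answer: 240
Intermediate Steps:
H(G, g) = 6 + G
j(Q, M) = -6 + M*(5 - M) (j(Q, M) = ((6 - 1) - M)*M - 6 = (5 - M)*M - 6 = M*(5 - M) - 6 = -6 + M*(5 - M))
-102 - 57*j(L, 0) = -102 - 57*(-6 - 1*0² + 5*0) = -102 - 57*(-6 - 1*0 + 0) = -102 - 57*(-6 + 0 + 0) = -102 - 57*(-6) = -102 + 342 = 240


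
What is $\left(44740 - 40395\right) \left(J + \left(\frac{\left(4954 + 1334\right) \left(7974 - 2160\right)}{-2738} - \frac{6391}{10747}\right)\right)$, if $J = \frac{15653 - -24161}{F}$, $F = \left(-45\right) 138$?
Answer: $- \frac{48212685739418024}{830595573} \approx -5.8046 \cdot 10^{7}$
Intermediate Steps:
$F = -6210$
$J = - \frac{19907}{3105}$ ($J = \frac{15653 - -24161}{-6210} = \left(15653 + 24161\right) \left(- \frac{1}{6210}\right) = 39814 \left(- \frac{1}{6210}\right) = - \frac{19907}{3105} \approx -6.4113$)
$\left(44740 - 40395\right) \left(J + \left(\frac{\left(4954 + 1334\right) \left(7974 - 2160\right)}{-2738} - \frac{6391}{10747}\right)\right) = \left(44740 - 40395\right) \left(- \frac{19907}{3105} + \left(\frac{\left(4954 + 1334\right) \left(7974 - 2160\right)}{-2738} - \frac{6391}{10747}\right)\right) = 4345 \left(- \frac{19907}{3105} + \left(6288 \cdot 5814 \left(- \frac{1}{2738}\right) - \frac{581}{977}\right)\right) = 4345 \left(- \frac{19907}{3105} + \left(36558432 \left(- \frac{1}{2738}\right) - \frac{581}{977}\right)\right) = 4345 \left(- \frac{19907}{3105} - \frac{17859589421}{1337513}\right) = 4345 \left(- \frac{55480651023496}{4152977865}\right) = - \frac{48212685739418024}{830595573}$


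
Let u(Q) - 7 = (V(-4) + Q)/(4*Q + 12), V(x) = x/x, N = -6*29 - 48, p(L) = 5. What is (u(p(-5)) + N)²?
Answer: 11812969/256 ≈ 46144.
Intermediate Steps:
N = -222 (N = -174 - 48 = -222)
V(x) = 1
u(Q) = 7 + (1 + Q)/(12 + 4*Q) (u(Q) = 7 + (1 + Q)/(4*Q + 12) = 7 + (1 + Q)/(12 + 4*Q))
(u(p(-5)) + N)² = ((85 + 29*5)/(4*(3 + 5)) - 222)² = ((¼)*(85 + 145)/8 - 222)² = ((¼)*(⅛)*230 - 222)² = (115/16 - 222)² = (-3437/16)² = 11812969/256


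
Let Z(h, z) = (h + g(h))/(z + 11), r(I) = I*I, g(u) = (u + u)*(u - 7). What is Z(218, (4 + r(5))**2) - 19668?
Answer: -2777487/142 ≈ -19560.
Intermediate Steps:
g(u) = 2*u*(-7 + u) (g(u) = (2*u)*(-7 + u) = 2*u*(-7 + u))
r(I) = I**2
Z(h, z) = (h + 2*h*(-7 + h))/(11 + z) (Z(h, z) = (h + 2*h*(-7 + h))/(z + 11) = (h + 2*h*(-7 + h))/(11 + z))
Z(218, (4 + r(5))**2) - 19668 = 218*(-13 + 2*218)/(11 + (4 + 5**2)**2) - 19668 = 218*(-13 + 436)/(11 + (4 + 25)**2) - 19668 = 218*423/(11 + 29**2) - 19668 = 218*423/(11 + 841) - 19668 = 218*423/852 - 19668 = 218*(1/852)*423 - 19668 = 15369/142 - 19668 = -2777487/142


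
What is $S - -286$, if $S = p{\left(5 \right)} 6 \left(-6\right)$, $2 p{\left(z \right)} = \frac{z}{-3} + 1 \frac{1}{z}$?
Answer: $\frac{1562}{5} \approx 312.4$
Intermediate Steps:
$p{\left(z \right)} = \frac{1}{2 z} - \frac{z}{6}$ ($p{\left(z \right)} = \frac{\frac{z}{-3} + 1 \frac{1}{z}}{2} = \frac{z \left(- \frac{1}{3}\right) + \frac{1}{z}}{2} = \frac{- \frac{z}{3} + \frac{1}{z}}{2} = \frac{\frac{1}{z} - \frac{z}{3}}{2} = \frac{1}{2 z} - \frac{z}{6}$)
$S = \frac{132}{5}$ ($S = \frac{3 - 5^{2}}{6 \cdot 5} \cdot 6 \left(-6\right) = \frac{1}{6} \cdot \frac{1}{5} \left(3 - 25\right) 6 \left(-6\right) = \frac{1}{6} \cdot \frac{1}{5} \left(-22\right) 6 \left(-6\right) = \left(- \frac{11}{15}\right) 6 \left(-6\right) = \left(- \frac{22}{5}\right) \left(-6\right) = \frac{132}{5} \approx 26.4$)
$S - -286 = \frac{132}{5} - -286 = \frac{132}{5} + 286 = \frac{1562}{5}$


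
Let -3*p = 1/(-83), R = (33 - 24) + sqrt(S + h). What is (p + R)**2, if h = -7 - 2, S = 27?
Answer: 6142582/62001 + 4484*sqrt(2)/83 ≈ 175.47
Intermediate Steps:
h = -9
R = 9 + 3*sqrt(2) (R = (33 - 24) + sqrt(27 - 9) = 9 + sqrt(18) = 9 + 3*sqrt(2) ≈ 13.243)
p = 1/249 (p = -1/3/(-83) = -1/3*(-1/83) = 1/249 ≈ 0.0040161)
(p + R)**2 = (1/249 + (9 + 3*sqrt(2)))**2 = (2242/249 + 3*sqrt(2))**2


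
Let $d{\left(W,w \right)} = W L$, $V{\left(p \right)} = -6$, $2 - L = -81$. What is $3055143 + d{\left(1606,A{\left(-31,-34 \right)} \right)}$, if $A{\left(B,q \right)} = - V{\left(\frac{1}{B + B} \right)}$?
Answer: $3188441$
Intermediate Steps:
$L = 83$ ($L = 2 - -81 = 2 + 81 = 83$)
$A{\left(B,q \right)} = 6$ ($A{\left(B,q \right)} = \left(-1\right) \left(-6\right) = 6$)
$d{\left(W,w \right)} = 83 W$ ($d{\left(W,w \right)} = W 83 = 83 W$)
$3055143 + d{\left(1606,A{\left(-31,-34 \right)} \right)} = 3055143 + 83 \cdot 1606 = 3055143 + 133298 = 3188441$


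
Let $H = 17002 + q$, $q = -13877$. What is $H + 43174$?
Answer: $46299$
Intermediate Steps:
$H = 3125$ ($H = 17002 - 13877 = 3125$)
$H + 43174 = 3125 + 43174 = 46299$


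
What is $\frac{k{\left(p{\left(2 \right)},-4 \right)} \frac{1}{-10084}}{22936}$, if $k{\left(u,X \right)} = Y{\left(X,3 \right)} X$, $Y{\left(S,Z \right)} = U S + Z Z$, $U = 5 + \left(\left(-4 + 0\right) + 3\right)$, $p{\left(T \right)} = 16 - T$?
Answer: $- \frac{7}{57821656} \approx -1.2106 \cdot 10^{-7}$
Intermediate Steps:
$U = 4$ ($U = 5 + \left(-4 + 3\right) = 5 - 1 = 4$)
$Y{\left(S,Z \right)} = Z^{2} + 4 S$ ($Y{\left(S,Z \right)} = 4 S + Z Z = 4 S + Z^{2} = Z^{2} + 4 S$)
$k{\left(u,X \right)} = X \left(9 + 4 X\right)$ ($k{\left(u,X \right)} = \left(3^{2} + 4 X\right) X = \left(9 + 4 X\right) X = X \left(9 + 4 X\right)$)
$\frac{k{\left(p{\left(2 \right)},-4 \right)} \frac{1}{-10084}}{22936} = \frac{- 4 \left(9 + 4 \left(-4\right)\right) \frac{1}{-10084}}{22936} = - 4 \left(9 - 16\right) \left(- \frac{1}{10084}\right) \frac{1}{22936} = \left(-4\right) \left(-7\right) \left(- \frac{1}{10084}\right) \frac{1}{22936} = 28 \left(- \frac{1}{10084}\right) \frac{1}{22936} = \left(- \frac{7}{2521}\right) \frac{1}{22936} = - \frac{7}{57821656}$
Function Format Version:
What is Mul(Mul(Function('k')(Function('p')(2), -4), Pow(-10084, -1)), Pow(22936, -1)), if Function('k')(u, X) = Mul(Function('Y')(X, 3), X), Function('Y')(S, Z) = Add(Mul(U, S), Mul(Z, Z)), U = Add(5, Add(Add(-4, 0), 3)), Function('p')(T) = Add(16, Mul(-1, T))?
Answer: Rational(-7, 57821656) ≈ -1.2106e-7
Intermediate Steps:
U = 4 (U = Add(5, Add(-4, 3)) = Add(5, -1) = 4)
Function('Y')(S, Z) = Add(Pow(Z, 2), Mul(4, S)) (Function('Y')(S, Z) = Add(Mul(4, S), Mul(Z, Z)) = Add(Mul(4, S), Pow(Z, 2)) = Add(Pow(Z, 2), Mul(4, S)))
Function('k')(u, X) = Mul(X, Add(9, Mul(4, X))) (Function('k')(u, X) = Mul(Add(Pow(3, 2), Mul(4, X)), X) = Mul(Add(9, Mul(4, X)), X) = Mul(X, Add(9, Mul(4, X))))
Mul(Mul(Function('k')(Function('p')(2), -4), Pow(-10084, -1)), Pow(22936, -1)) = Mul(Mul(Mul(-4, Add(9, Mul(4, -4))), Pow(-10084, -1)), Pow(22936, -1)) = Mul(Mul(Mul(-4, Add(9, -16)), Rational(-1, 10084)), Rational(1, 22936)) = Mul(Mul(Mul(-4, -7), Rational(-1, 10084)), Rational(1, 22936)) = Mul(Mul(28, Rational(-1, 10084)), Rational(1, 22936)) = Mul(Rational(-7, 2521), Rational(1, 22936)) = Rational(-7, 57821656)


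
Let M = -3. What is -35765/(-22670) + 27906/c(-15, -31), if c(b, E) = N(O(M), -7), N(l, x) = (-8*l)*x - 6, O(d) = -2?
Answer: -62840875/267506 ≈ -234.91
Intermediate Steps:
N(l, x) = -6 - 8*l*x (N(l, x) = -8*l*x - 6 = -6 - 8*l*x)
c(b, E) = -118 (c(b, E) = -6 - 8*(-2)*(-7) = -6 - 112 = -118)
-35765/(-22670) + 27906/c(-15, -31) = -35765/(-22670) + 27906/(-118) = -35765*(-1/22670) + 27906*(-1/118) = 7153/4534 - 13953/59 = -62840875/267506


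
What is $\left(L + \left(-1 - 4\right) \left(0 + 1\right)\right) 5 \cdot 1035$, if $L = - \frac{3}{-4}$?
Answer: $- \frac{87975}{4} \approx -21994.0$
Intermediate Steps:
$L = \frac{3}{4}$ ($L = \left(-3\right) \left(- \frac{1}{4}\right) = \frac{3}{4} \approx 0.75$)
$\left(L + \left(-1 - 4\right) \left(0 + 1\right)\right) 5 \cdot 1035 = \left(\frac{3}{4} + \left(-1 - 4\right) \left(0 + 1\right)\right) 5 \cdot 1035 = \left(\frac{3}{4} - 5\right) 5 \cdot 1035 = \left(- \frac{17}{4}\right) 5 \cdot 1035 = \left(- \frac{85}{4}\right) 1035 = - \frac{87975}{4}$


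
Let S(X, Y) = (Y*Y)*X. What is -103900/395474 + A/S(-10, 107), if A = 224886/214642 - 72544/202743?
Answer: -10341006084128195/39360011941199826 ≈ -0.26273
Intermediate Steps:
S(X, Y) = X*Y² (S(X, Y) = Y²*X = X*Y²)
A = 15011536525/21758581503 (A = 224886*(1/214642) - 72544*1/202743 = 112443/107321 - 72544/202743 = 15011536525/21758581503 ≈ 0.68991)
-103900/395474 + A/S(-10, 107) = -103900/395474 + 15011536525/(21758581503*((-10*107²))) = -103900*1/395474 + 15011536525/(21758581503*((-10*11449))) = -51950/197737 + (15011536525/21758581503)/(-114490) = -51950/197737 + (15011536525/21758581503)*(-1/114490) = -51950/197737 - 3002307305/498227999255694 = -10341006084128195/39360011941199826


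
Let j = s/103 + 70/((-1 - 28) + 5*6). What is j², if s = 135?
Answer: 53949025/10609 ≈ 5085.2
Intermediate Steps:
j = 7345/103 (j = 135/103 + 70/((-1 - 28) + 5*6) = 135*(1/103) + 70/(-29 + 30) = 135/103 + 70/1 = 135/103 + 70*1 = 135/103 + 70 = 7345/103 ≈ 71.311)
j² = (7345/103)² = 53949025/10609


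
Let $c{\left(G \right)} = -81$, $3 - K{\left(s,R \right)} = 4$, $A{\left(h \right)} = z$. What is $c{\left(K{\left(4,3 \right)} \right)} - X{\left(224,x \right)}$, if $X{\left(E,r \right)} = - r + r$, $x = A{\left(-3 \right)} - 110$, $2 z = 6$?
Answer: $-81$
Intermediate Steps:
$z = 3$ ($z = \frac{1}{2} \cdot 6 = 3$)
$A{\left(h \right)} = 3$
$K{\left(s,R \right)} = -1$ ($K{\left(s,R \right)} = 3 - 4 = -1$)
$x = -107$ ($x = 3 - 110 = -107$)
$X{\left(E,r \right)} = 0$
$c{\left(K{\left(4,3 \right)} \right)} - X{\left(224,x \right)} = -81 - 0 = -81 + 0 = -81$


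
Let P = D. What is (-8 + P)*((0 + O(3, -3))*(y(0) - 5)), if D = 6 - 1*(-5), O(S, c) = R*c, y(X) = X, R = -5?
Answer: -225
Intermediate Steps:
O(S, c) = -5*c
D = 11 (D = 6 + 5 = 11)
P = 11
(-8 + P)*((0 + O(3, -3))*(y(0) - 5)) = (-8 + 11)*((0 - 5*(-3))*(0 - 5)) = 3*((0 + 15)*(-5)) = 3*(15*(-5)) = 3*(-75) = -225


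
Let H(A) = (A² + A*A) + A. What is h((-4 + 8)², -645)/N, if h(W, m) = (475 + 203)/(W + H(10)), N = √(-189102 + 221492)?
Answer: 3*√32390/32390 ≈ 0.016669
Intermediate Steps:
H(A) = A + 2*A² (H(A) = (A² + A²) + A = 2*A² + A = A + 2*A²)
N = √32390 ≈ 179.97
h(W, m) = 678/(210 + W) (h(W, m) = (475 + 203)/(W + 10*(1 + 2*10)) = 678/(W + 10*(1 + 20)) = 678/(W + 10*21) = 678/(W + 210) = 678/(210 + W))
h((-4 + 8)², -645)/N = (678/(210 + (-4 + 8)²))/(√32390) = (678/(210 + 4²))*(√32390/32390) = (678/(210 + 16))*(√32390/32390) = (678/226)*(√32390/32390) = (678*(1/226))*(√32390/32390) = 3*(√32390/32390) = 3*√32390/32390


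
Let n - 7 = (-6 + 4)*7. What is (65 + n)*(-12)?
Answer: -696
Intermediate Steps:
n = -7 (n = 7 + (-6 + 4)*7 = 7 - 2*7 = 7 - 14 = -7)
(65 + n)*(-12) = (65 - 7)*(-12) = 58*(-12) = -696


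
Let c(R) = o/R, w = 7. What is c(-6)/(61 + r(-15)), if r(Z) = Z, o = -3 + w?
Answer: -1/69 ≈ -0.014493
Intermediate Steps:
o = 4 (o = -3 + 7 = 4)
c(R) = 4/R
c(-6)/(61 + r(-15)) = (4/(-6))/(61 - 15) = (4*(-1/6))/46 = (1/46)*(-2/3) = -1/69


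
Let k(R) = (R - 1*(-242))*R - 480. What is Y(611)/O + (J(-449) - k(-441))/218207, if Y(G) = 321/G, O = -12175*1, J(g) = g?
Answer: -652672056847/1623225507475 ≈ -0.40208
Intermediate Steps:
O = -12175
k(R) = -480 + R*(242 + R) (k(R) = (R + 242)*R - 480 = (242 + R)*R - 480 = R*(242 + R) - 480 = -480 + R*(242 + R))
Y(611)/O + (J(-449) - k(-441))/218207 = (321/611)/(-12175) + (-449 - (-480 + (-441)² + 242*(-441)))/218207 = (321*(1/611))*(-1/12175) + (-449 - (-480 + 194481 - 106722))*(1/218207) = (321/611)*(-1/12175) + (-449 - 1*87279)*(1/218207) = -321/7438925 + (-449 - 87279)*(1/218207) = -321/7438925 - 87728*1/218207 = -321/7438925 - 87728/218207 = -652672056847/1623225507475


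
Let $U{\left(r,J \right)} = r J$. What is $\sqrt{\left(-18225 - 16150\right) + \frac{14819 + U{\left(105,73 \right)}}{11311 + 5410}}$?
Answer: $\frac{i \sqrt{9610593579411}}{16721} \approx 185.4 i$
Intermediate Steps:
$U{\left(r,J \right)} = J r$
$\sqrt{\left(-18225 - 16150\right) + \frac{14819 + U{\left(105,73 \right)}}{11311 + 5410}} = \sqrt{\left(-18225 - 16150\right) + \frac{14819 + 73 \cdot 105}{11311 + 5410}} = \sqrt{\left(-18225 - 16150\right) + \frac{14819 + 7665}{16721}} = \sqrt{-34375 + 22484 \cdot \frac{1}{16721}} = \sqrt{-34375 + \frac{22484}{16721}} = \sqrt{- \frac{574761891}{16721}} = \frac{i \sqrt{9610593579411}}{16721}$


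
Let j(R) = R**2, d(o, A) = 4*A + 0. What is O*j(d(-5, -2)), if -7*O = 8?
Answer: -512/7 ≈ -73.143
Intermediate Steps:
d(o, A) = 4*A
O = -8/7 (O = -1/7*8 = -8/7 ≈ -1.1429)
O*j(d(-5, -2)) = -8*(4*(-2))**2/7 = -8/7*(-8)**2 = -8/7*64 = -512/7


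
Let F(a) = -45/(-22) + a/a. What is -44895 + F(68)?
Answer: -987623/22 ≈ -44892.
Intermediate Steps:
F(a) = 67/22 (F(a) = -45*(-1/22) + 1 = 45/22 + 1 = 67/22)
-44895 + F(68) = -44895 + 67/22 = -987623/22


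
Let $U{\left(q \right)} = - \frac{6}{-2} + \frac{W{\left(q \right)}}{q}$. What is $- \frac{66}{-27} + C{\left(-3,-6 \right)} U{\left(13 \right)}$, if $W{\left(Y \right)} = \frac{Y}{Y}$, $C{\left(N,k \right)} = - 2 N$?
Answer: $\frac{2446}{117} \approx 20.906$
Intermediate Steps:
$W{\left(Y \right)} = 1$
$U{\left(q \right)} = 3 + \frac{1}{q}$ ($U{\left(q \right)} = - \frac{6}{-2} + 1 \frac{1}{q} = \left(-6\right) \left(- \frac{1}{2}\right) + \frac{1}{q} = 3 + \frac{1}{q}$)
$- \frac{66}{-27} + C{\left(-3,-6 \right)} U{\left(13 \right)} = - \frac{66}{-27} + \left(-2\right) \left(-3\right) \left(3 + \frac{1}{13}\right) = \left(-66\right) \left(- \frac{1}{27}\right) + 6 \left(3 + \frac{1}{13}\right) = \frac{22}{9} + 6 \cdot \frac{40}{13} = \frac{22}{9} + \frac{240}{13} = \frac{2446}{117}$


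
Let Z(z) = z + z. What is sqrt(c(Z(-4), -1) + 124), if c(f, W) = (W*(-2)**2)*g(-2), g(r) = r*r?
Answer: 6*sqrt(3) ≈ 10.392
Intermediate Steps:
g(r) = r**2
Z(z) = 2*z
c(f, W) = 16*W (c(f, W) = (W*(-2)**2)*(-2)**2 = (W*4)*4 = (4*W)*4 = 16*W)
sqrt(c(Z(-4), -1) + 124) = sqrt(16*(-1) + 124) = sqrt(-16 + 124) = sqrt(108) = 6*sqrt(3)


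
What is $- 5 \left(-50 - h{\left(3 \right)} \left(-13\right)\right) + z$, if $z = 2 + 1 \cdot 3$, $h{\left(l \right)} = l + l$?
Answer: $-135$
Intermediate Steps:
$h{\left(l \right)} = 2 l$
$z = 5$ ($z = 2 + 3 = 5$)
$- 5 \left(-50 - h{\left(3 \right)} \left(-13\right)\right) + z = - 5 \left(-50 - 2 \cdot 3 \left(-13\right)\right) + 5 = - 5 \left(-50 - 6 \left(-13\right)\right) + 5 = - 5 \left(-50 - -78\right) + 5 = - 5 \left(-50 + 78\right) + 5 = \left(-5\right) 28 + 5 = -140 + 5 = -135$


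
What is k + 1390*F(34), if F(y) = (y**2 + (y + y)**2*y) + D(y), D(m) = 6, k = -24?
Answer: 220145396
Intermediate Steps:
F(y) = 6 + y**2 + 4*y**3 (F(y) = (y**2 + (y + y)**2*y) + 6 = (y**2 + (2*y)**2*y) + 6 = (y**2 + (4*y**2)*y) + 6 = (y**2 + 4*y**3) + 6 = 6 + y**2 + 4*y**3)
k + 1390*F(34) = -24 + 1390*(6 + 34**2 + 4*34**3) = -24 + 1390*(6 + 1156 + 4*39304) = -24 + 1390*(6 + 1156 + 157216) = -24 + 1390*158378 = -24 + 220145420 = 220145396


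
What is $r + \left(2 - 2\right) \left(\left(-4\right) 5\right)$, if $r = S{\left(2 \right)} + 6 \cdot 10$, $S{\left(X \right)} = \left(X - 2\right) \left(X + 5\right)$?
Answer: $60$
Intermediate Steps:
$S{\left(X \right)} = \left(-2 + X\right) \left(5 + X\right)$
$r = 60$ ($r = \left(-10 + 2^{2} + 3 \cdot 2\right) + 6 \cdot 10 = \left(-10 + 4 + 6\right) + 60 = 0 + 60 = 60$)
$r + \left(2 - 2\right) \left(\left(-4\right) 5\right) = 60 + \left(2 - 2\right) \left(\left(-4\right) 5\right) = 60 + \left(2 - 2\right) \left(-20\right) = 60 + 0 \left(-20\right) = 60 + 0 = 60$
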